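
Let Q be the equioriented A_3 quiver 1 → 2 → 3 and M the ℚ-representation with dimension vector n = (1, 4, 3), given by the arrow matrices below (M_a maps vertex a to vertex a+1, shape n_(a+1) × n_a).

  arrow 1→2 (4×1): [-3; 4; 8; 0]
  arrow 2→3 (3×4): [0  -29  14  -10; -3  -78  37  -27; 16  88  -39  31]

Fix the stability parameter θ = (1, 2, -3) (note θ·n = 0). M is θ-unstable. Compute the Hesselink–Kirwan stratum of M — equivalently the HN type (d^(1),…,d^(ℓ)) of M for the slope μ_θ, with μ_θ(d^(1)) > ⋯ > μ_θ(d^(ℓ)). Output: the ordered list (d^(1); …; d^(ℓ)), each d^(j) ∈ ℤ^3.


Interval decomposition of M: I[1,3], I[2,2], I[2,3]^2.
HN type (ℓ=3): μ^(1)=2; μ^(2)=0; μ^(3)=-1/2

((0, 1, 0); (1, 1, 1); (0, 2, 2))


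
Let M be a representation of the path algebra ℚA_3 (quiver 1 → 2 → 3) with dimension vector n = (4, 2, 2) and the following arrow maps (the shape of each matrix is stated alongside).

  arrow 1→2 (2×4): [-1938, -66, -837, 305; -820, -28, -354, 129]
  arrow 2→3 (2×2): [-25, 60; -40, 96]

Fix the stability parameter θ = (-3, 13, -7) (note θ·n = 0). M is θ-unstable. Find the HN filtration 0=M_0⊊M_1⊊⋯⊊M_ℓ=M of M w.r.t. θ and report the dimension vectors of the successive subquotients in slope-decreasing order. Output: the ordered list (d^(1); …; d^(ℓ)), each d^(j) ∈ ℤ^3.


Barcode: M ≅ I[1,1]^2, I[1,2], I[1,3], I[3,3]. HN layers by μ_θ (4 steps, strictly decreasing):
  μ^(1)=13; μ^(2)=3; μ^(3)=-3; μ^(4)=-7

((0, 1, 0); (0, 1, 1); (4, 0, 0); (0, 0, 1))


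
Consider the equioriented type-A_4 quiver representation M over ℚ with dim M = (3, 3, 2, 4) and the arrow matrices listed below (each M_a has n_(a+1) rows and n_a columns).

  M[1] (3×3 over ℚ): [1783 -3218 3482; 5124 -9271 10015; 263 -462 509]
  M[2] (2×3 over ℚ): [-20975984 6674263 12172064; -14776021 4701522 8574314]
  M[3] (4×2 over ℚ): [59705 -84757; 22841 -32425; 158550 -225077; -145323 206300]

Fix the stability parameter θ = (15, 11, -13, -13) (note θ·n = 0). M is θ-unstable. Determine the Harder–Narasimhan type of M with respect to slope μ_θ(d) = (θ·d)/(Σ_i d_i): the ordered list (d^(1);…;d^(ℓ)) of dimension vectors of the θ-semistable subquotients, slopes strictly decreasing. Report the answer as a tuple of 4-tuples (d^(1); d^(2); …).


Interval decomposition of M: I[1,2], I[1,4]^2, I[4,4]^2.
HN type (ℓ=3): μ^(1)=13; μ^(2)=0; μ^(3)=-13

((1, 1, 0, 0); (2, 2, 2, 2); (0, 0, 0, 2))


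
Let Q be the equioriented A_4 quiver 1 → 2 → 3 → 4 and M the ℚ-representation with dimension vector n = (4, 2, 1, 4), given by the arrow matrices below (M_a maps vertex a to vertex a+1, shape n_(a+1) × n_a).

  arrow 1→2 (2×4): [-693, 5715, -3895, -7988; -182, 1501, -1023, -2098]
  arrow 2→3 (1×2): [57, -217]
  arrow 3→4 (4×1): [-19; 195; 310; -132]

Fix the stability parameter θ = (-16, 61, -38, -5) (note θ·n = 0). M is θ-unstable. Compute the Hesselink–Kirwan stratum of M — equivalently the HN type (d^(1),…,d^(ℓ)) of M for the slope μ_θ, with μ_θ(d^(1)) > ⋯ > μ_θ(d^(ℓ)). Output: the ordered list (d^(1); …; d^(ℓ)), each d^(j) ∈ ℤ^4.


Interval decomposition of M: I[1,1]^2, I[1,2], I[1,4], I[4,4]^3.
HN type (ℓ=4): μ^(1)=61; μ^(2)=6; μ^(3)=-5; μ^(4)=-16

((0, 1, 0, 0); (0, 1, 1, 1); (0, 0, 0, 3); (4, 0, 0, 0))


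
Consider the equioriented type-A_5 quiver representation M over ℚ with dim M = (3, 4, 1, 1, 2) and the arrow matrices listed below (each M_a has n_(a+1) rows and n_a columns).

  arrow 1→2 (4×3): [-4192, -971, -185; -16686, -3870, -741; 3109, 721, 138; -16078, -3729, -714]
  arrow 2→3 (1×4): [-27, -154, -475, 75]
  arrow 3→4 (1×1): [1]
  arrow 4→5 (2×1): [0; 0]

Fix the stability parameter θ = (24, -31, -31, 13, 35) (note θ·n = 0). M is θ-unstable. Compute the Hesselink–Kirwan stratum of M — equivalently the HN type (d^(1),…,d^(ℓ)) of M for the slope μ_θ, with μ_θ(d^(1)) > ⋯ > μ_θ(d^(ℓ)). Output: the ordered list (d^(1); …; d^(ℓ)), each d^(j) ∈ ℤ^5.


Barcode: M ≅ I[1,2]^2, I[1,4], I[2,2], I[5,5]^2. HN layers by μ_θ (5 steps, strictly decreasing):
  μ^(1)=35; μ^(2)=13; μ^(3)=-7/2; μ^(4)=-38/3; μ^(5)=-31

((0, 0, 0, 0, 2); (0, 0, 0, 1, 0); (2, 2, 0, 0, 0); (1, 1, 1, 0, 0); (0, 1, 0, 0, 0))


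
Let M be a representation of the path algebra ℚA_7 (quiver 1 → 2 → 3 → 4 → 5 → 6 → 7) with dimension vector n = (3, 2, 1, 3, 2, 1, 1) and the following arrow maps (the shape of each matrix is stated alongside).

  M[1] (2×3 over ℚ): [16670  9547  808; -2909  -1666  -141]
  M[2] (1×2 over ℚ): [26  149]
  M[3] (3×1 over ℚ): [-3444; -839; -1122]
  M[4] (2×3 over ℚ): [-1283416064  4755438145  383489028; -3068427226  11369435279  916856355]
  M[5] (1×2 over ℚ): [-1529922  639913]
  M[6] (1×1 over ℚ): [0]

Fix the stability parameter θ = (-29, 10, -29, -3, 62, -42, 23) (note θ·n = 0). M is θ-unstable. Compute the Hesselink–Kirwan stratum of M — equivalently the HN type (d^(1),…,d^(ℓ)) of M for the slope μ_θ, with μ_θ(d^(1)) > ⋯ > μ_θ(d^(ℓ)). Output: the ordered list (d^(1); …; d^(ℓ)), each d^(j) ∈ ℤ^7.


Barcode: M ≅ I[1,1], I[1,2], I[1,6], I[4,4], I[4,5], I[7,7]. HN layers by μ_θ (6 steps, strictly decreasing):
  μ^(1)=62; μ^(2)=23; μ^(3)=10; μ^(4)=-3; μ^(5)=-19/2; μ^(6)=-29

((0, 0, 0, 0, 1, 0, 0); (0, 0, 0, 0, 0, 0, 1); (0, 1, 0, 0, 1, 1, 0); (0, 0, 0, 3, 0, 0, 0); (0, 1, 1, 0, 0, 0, 0); (3, 0, 0, 0, 0, 0, 0))


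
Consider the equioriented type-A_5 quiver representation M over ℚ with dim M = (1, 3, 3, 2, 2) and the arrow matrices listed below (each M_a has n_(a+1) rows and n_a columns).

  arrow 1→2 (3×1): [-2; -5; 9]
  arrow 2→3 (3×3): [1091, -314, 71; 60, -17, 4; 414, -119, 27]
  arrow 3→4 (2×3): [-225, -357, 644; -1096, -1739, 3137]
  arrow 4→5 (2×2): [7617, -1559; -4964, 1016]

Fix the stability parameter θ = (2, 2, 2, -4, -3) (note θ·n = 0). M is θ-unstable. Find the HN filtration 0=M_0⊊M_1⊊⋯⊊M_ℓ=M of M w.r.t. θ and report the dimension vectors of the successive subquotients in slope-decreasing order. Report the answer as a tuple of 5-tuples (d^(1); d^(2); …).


Barcode: M ≅ I[1,5], I[2,3], I[2,5]. HN layers by μ_θ (3 steps, strictly decreasing):
  μ^(1)=2; μ^(2)=-1/5; μ^(3)=-3/4

((0, 1, 1, 0, 0); (1, 1, 1, 1, 1); (0, 1, 1, 1, 1))


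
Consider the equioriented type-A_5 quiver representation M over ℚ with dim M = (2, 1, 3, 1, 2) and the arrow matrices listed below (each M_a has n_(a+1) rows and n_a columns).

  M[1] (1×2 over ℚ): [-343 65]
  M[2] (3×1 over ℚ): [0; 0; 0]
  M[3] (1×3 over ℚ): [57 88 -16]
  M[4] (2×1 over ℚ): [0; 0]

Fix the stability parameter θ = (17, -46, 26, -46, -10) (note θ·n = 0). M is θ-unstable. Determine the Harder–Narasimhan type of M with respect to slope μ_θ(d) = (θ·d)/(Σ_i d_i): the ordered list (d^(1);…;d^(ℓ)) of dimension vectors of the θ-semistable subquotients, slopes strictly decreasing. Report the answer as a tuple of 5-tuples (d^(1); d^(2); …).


Via rank(M_{q-1}∘⋯∘M_p): M ≅ I[1,1], I[1,2], I[3,3]^2, I[3,4], I[5,5]^2.
μ_θ-semistable layers: μ^(1)=26; μ^(2)=17; μ^(3)=-10; μ^(4)=-29/2

((0, 0, 2, 0, 0); (1, 0, 0, 0, 0); (0, 0, 1, 1, 2); (1, 1, 0, 0, 0))


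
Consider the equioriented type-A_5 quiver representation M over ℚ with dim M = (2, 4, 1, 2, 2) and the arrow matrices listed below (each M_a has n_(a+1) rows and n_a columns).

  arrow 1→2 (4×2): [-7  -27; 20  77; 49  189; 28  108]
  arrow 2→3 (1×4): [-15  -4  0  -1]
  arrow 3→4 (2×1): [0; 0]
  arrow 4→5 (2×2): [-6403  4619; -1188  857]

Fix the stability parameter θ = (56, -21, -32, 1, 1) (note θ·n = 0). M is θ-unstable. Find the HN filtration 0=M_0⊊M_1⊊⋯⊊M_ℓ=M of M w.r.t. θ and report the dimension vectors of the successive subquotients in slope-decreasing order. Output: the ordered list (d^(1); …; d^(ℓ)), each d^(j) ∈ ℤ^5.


Via rank(M_{q-1}∘⋯∘M_p): M ≅ I[1,2], I[1,3], I[2,2]^2, I[4,5]^2.
μ_θ-semistable layers: μ^(1)=35/2; μ^(2)=1; μ^(3)=-21

((1, 1, 0, 0, 0); (1, 1, 1, 2, 2); (0, 2, 0, 0, 0))


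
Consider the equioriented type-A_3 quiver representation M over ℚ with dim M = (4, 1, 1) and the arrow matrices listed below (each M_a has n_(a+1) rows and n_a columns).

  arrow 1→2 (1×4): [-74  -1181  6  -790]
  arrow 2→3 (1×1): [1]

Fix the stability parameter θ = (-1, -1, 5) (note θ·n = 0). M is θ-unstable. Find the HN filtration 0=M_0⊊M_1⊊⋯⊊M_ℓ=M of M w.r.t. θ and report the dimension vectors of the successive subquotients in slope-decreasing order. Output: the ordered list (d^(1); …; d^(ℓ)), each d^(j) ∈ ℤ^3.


Interval decomposition of M: I[1,1]^3, I[1,3].
HN type (ℓ=2): μ^(1)=5; μ^(2)=-1

((0, 0, 1); (4, 1, 0))


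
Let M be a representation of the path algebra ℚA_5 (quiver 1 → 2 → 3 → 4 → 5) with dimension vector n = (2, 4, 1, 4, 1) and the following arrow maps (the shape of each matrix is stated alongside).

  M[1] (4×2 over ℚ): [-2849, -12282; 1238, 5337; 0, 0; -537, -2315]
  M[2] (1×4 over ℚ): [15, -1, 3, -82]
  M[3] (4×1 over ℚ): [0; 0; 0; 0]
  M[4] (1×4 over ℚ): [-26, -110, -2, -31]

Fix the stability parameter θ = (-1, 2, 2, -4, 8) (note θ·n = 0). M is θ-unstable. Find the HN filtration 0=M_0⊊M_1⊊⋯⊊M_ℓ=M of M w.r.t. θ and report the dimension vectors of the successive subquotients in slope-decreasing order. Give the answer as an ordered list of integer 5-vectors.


Interval decomposition of M: I[1,2], I[1,3], I[2,2]^2, I[4,4]^3, I[4,5].
HN type (ℓ=4): μ^(1)=8; μ^(2)=2; μ^(3)=-1; μ^(4)=-4

((0, 0, 0, 0, 1); (0, 4, 1, 0, 0); (2, 0, 0, 0, 0); (0, 0, 0, 4, 0))


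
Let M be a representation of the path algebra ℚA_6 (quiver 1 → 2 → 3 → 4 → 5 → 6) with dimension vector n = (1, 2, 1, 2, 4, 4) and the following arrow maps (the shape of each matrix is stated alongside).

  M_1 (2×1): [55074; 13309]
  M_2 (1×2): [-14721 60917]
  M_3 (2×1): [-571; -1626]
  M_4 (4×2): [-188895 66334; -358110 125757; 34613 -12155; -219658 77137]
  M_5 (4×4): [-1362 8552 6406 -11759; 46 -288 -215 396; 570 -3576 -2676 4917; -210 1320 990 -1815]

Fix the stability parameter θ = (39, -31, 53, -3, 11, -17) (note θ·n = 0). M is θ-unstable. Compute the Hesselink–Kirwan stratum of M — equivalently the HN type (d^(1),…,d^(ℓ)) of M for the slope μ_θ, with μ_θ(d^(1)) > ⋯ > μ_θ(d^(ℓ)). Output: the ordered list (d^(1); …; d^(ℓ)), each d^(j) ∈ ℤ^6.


Interval decomposition of M: I[1,6], I[2,2], I[4,6], I[5,5]^2, I[6,6]^2.
HN type (ℓ=5): μ^(1)=11; μ^(2)=4; μ^(3)=-3; μ^(4)=-17; μ^(5)=-31

((0, 0, 1, 1, 3, 1); (1, 1, 0, 0, 0, 0); (0, 0, 0, 1, 1, 1); (0, 0, 0, 0, 0, 2); (0, 1, 0, 0, 0, 0))


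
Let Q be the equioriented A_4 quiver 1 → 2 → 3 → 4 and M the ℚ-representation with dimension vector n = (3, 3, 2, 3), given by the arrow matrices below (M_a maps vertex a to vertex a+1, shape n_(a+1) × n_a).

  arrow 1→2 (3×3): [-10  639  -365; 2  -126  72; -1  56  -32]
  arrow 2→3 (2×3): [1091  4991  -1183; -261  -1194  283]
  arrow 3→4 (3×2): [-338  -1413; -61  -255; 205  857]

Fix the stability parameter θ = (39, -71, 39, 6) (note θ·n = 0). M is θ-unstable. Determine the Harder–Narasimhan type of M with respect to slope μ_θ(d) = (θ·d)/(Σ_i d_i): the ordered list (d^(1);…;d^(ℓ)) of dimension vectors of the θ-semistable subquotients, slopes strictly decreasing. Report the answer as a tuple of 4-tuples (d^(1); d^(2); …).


Interval decomposition of M: I[1,2], I[1,4]^2, I[4,4].
HN type (ℓ=3): μ^(1)=45/2; μ^(2)=6; μ^(3)=-16

((0, 0, 2, 2); (0, 0, 0, 1); (3, 3, 0, 0))


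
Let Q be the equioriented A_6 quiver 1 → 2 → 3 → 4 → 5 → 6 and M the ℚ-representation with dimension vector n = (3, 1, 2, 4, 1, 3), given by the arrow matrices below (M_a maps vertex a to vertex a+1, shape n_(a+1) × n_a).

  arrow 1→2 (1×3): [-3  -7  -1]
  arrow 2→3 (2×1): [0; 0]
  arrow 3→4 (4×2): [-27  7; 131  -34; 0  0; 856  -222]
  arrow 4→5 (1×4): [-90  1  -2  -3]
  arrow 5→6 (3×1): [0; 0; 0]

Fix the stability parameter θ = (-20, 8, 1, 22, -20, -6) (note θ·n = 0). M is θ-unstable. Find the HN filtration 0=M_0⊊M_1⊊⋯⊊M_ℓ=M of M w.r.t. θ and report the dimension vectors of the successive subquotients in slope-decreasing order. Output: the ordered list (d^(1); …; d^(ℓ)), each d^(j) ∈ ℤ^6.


Interval decomposition of M: I[1,1]^2, I[1,2], I[3,4], I[3,5], I[4,4]^2, I[6,6]^3.
HN type (ℓ=5): μ^(1)=22; μ^(2)=8; μ^(3)=1; μ^(4)=-6; μ^(5)=-20

((0, 0, 0, 3, 0, 0); (0, 1, 0, 0, 0, 0); (0, 0, 2, 1, 1, 0); (0, 0, 0, 0, 0, 3); (3, 0, 0, 0, 0, 0))


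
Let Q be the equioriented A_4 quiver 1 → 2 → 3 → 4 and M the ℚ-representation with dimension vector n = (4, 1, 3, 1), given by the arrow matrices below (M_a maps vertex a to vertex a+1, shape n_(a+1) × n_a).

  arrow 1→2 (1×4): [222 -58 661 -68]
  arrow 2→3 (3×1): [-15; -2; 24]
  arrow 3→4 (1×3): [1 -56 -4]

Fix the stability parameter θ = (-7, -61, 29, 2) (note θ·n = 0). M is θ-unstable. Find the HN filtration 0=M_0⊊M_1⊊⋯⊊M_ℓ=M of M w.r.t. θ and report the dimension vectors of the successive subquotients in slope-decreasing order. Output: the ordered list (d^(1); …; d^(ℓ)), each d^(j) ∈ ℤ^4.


Barcode: M ≅ I[1,1]^3, I[1,4], I[3,3]^2. HN layers by μ_θ (4 steps, strictly decreasing):
  μ^(1)=29; μ^(2)=31/2; μ^(3)=-7; μ^(4)=-34

((0, 0, 2, 0); (0, 0, 1, 1); (3, 0, 0, 0); (1, 1, 0, 0))


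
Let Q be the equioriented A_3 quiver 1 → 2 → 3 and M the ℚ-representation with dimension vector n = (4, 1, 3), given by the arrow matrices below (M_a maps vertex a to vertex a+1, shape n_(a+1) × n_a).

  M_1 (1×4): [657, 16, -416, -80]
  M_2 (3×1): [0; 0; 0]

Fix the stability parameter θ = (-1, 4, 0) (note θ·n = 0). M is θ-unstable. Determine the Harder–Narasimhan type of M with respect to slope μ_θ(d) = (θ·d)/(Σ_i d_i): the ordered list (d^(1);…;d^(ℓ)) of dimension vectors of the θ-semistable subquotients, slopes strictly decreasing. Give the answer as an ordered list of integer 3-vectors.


Barcode: M ≅ I[1,1]^3, I[1,2], I[3,3]^3. HN layers by μ_θ (3 steps, strictly decreasing):
  μ^(1)=4; μ^(2)=0; μ^(3)=-1

((0, 1, 0); (0, 0, 3); (4, 0, 0))


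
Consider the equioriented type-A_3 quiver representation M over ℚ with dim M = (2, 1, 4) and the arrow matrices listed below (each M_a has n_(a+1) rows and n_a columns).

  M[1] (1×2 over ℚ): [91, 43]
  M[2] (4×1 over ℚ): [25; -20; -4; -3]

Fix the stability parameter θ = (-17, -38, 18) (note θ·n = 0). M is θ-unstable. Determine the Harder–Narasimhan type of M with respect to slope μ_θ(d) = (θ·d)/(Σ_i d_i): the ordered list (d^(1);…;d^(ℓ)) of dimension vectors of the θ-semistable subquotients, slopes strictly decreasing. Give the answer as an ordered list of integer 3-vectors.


Barcode: M ≅ I[1,1], I[1,3], I[3,3]^3. HN layers by μ_θ (3 steps, strictly decreasing):
  μ^(1)=18; μ^(2)=-17; μ^(3)=-55/2

((0, 0, 4); (1, 0, 0); (1, 1, 0))


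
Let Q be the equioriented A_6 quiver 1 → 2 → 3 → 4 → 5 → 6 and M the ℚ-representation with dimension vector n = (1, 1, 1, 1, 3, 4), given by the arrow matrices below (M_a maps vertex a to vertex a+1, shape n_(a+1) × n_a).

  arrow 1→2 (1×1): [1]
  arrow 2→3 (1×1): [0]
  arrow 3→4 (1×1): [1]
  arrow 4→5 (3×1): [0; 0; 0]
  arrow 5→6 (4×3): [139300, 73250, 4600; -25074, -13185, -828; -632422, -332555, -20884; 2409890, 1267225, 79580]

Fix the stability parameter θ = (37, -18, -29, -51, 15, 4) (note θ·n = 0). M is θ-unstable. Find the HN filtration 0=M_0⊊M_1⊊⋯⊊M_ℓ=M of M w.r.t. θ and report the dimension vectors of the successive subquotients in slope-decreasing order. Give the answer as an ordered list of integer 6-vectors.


Barcode: M ≅ I[1,2], I[3,4], I[5,5]^2, I[5,6], I[6,6]^3. HN layers by μ_θ (4 steps, strictly decreasing):
  μ^(1)=15; μ^(2)=19/2; μ^(3)=4; μ^(4)=-40

((0, 0, 0, 0, 2, 0); (1, 1, 0, 0, 1, 1); (0, 0, 0, 0, 0, 3); (0, 0, 1, 1, 0, 0))


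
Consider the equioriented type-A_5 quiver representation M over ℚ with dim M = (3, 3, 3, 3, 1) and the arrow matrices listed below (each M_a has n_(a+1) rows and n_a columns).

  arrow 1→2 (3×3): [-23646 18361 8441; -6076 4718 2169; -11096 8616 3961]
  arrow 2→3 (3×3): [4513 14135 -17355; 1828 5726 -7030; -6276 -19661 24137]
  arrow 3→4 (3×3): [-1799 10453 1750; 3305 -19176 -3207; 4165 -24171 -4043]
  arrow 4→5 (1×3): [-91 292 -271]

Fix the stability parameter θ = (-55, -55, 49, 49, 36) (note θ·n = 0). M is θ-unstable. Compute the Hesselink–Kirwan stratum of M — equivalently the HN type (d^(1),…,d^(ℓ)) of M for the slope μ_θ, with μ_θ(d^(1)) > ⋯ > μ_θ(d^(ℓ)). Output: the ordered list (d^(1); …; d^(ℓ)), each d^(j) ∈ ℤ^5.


Interval decomposition of M: I[1,1], I[1,4], I[1,5], I[2,4].
HN type (ℓ=3): μ^(1)=49; μ^(2)=134/3; μ^(3)=-55

((0, 0, 2, 2, 0); (0, 0, 1, 1, 1); (3, 3, 0, 0, 0))


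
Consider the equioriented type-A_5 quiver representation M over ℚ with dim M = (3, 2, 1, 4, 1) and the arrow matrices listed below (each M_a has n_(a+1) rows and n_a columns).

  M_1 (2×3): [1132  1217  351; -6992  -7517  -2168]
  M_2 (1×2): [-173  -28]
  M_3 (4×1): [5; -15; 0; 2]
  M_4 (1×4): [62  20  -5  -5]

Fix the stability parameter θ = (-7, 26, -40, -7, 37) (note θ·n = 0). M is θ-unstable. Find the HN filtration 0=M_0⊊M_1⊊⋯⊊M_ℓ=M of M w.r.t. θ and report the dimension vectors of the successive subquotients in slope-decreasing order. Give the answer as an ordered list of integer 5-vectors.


Barcode: M ≅ I[1,1], I[1,2], I[1,4], I[4,4]^2, I[4,5]. HN layers by μ_θ (3 steps, strictly decreasing):
  μ^(1)=37; μ^(2)=26; μ^(3)=-7

((0, 0, 0, 0, 1); (0, 1, 0, 0, 0); (3, 1, 1, 4, 0))


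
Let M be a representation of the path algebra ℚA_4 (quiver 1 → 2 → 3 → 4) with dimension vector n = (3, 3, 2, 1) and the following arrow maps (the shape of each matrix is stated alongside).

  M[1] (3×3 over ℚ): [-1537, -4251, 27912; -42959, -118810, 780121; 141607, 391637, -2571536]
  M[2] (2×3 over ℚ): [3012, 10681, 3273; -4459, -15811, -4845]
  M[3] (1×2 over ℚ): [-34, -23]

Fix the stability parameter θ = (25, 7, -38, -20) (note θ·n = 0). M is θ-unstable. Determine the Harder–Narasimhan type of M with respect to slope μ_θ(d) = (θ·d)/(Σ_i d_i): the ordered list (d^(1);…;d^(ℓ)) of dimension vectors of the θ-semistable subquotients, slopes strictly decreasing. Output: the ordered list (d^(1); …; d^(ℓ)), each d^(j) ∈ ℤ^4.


Via rank(M_{q-1}∘⋯∘M_p): M ≅ I[1,1], I[1,3], I[1,4], I[2,2].
μ_θ-semistable layers: μ^(1)=25; μ^(2)=7; μ^(3)=-2; μ^(4)=-13/2

((1, 0, 0, 0); (0, 1, 0, 0); (1, 1, 1, 0); (1, 1, 1, 1))


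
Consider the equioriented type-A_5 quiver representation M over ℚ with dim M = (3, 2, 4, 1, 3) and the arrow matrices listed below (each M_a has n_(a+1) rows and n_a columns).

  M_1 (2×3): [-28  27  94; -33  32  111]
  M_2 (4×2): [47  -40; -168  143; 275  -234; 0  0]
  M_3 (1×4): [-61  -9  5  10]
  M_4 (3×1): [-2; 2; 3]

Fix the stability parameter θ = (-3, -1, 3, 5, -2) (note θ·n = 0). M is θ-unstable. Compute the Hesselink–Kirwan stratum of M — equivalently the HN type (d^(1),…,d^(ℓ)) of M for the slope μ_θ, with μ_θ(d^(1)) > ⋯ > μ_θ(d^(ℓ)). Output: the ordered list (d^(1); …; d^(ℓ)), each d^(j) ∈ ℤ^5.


Via rank(M_{q-1}∘⋯∘M_p): M ≅ I[1,1], I[1,3], I[1,5], I[3,3]^2, I[5,5]^2.
μ_θ-semistable layers: μ^(1)=3; μ^(2)=2; μ^(3)=-1; μ^(4)=-2; μ^(5)=-3

((0, 0, 3, 0, 0); (0, 0, 1, 1, 1); (0, 2, 0, 0, 0); (0, 0, 0, 0, 2); (3, 0, 0, 0, 0))


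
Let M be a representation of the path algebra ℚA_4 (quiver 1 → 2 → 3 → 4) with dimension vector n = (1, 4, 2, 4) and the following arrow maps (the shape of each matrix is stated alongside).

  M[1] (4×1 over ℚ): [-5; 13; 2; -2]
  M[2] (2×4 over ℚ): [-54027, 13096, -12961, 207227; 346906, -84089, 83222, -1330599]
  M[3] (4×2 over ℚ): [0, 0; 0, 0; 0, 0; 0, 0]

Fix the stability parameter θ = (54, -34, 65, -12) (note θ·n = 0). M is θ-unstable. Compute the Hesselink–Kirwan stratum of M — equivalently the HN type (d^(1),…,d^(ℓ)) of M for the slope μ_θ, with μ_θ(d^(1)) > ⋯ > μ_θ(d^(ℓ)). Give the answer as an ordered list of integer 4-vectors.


Interval decomposition of M: I[1,3], I[2,2]^2, I[2,3], I[4,4]^4.
HN type (ℓ=4): μ^(1)=65; μ^(2)=10; μ^(3)=-12; μ^(4)=-34

((0, 0, 2, 0); (1, 1, 0, 0); (0, 0, 0, 4); (0, 3, 0, 0))


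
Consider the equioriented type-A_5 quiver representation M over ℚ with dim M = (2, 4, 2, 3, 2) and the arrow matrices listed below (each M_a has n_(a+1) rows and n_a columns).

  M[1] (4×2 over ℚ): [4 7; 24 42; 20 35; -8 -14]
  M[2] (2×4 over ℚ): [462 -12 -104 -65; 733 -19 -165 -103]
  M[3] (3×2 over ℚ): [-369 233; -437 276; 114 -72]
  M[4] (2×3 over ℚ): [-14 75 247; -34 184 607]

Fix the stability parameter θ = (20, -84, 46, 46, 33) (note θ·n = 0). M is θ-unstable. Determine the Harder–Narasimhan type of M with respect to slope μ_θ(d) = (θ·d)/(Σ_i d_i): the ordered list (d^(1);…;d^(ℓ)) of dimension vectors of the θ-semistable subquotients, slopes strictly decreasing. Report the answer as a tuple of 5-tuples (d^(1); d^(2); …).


Barcode: M ≅ I[1,1], I[1,2], I[2,2], I[2,5]^2, I[4,4]. HN layers by μ_θ (5 steps, strictly decreasing):
  μ^(1)=46; μ^(2)=125/3; μ^(3)=20; μ^(4)=-32; μ^(5)=-84

((0, 0, 0, 1, 0); (0, 0, 2, 2, 2); (1, 0, 0, 0, 0); (1, 1, 0, 0, 0); (0, 3, 0, 0, 0))


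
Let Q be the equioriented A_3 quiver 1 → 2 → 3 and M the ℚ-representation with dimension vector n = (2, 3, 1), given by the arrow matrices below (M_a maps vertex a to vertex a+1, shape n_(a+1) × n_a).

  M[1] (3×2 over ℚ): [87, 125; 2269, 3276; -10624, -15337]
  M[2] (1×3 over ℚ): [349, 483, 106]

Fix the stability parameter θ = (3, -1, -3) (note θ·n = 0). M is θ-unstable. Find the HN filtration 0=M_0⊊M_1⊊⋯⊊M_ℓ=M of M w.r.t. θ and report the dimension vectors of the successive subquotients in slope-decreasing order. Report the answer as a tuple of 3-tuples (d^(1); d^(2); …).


Interval decomposition of M: I[1,2], I[1,3], I[2,2].
HN type (ℓ=3): μ^(1)=1; μ^(2)=-1/3; μ^(3)=-1

((1, 1, 0); (1, 1, 1); (0, 1, 0))


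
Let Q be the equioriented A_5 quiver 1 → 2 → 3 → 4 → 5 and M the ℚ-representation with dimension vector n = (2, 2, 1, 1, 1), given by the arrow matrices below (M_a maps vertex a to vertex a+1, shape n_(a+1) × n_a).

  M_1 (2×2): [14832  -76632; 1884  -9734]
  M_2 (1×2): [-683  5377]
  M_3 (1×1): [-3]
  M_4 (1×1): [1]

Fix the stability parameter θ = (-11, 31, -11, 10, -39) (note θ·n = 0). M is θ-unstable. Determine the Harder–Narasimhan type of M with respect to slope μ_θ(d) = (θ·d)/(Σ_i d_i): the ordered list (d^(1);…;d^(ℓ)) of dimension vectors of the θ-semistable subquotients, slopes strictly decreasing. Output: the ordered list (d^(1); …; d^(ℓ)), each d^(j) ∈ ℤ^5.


Barcode: M ≅ I[1,1], I[1,5], I[2,2]. HN layers by μ_θ (3 steps, strictly decreasing):
  μ^(1)=31; μ^(2)=-9/4; μ^(3)=-11

((0, 1, 0, 0, 0); (0, 1, 1, 1, 1); (2, 0, 0, 0, 0))


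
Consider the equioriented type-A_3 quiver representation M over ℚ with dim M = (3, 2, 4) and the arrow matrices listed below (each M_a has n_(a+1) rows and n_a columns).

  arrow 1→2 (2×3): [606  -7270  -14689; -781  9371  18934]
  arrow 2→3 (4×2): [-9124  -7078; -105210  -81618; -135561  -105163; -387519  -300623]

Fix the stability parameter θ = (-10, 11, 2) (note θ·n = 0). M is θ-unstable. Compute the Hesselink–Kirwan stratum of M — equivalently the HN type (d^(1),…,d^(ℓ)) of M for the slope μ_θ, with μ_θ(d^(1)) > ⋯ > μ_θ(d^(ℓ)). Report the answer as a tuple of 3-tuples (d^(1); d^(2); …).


Interval decomposition of M: I[1,1], I[1,3]^2, I[3,3]^2.
HN type (ℓ=3): μ^(1)=13/2; μ^(2)=2; μ^(3)=-10

((0, 2, 2); (0, 0, 2); (3, 0, 0))


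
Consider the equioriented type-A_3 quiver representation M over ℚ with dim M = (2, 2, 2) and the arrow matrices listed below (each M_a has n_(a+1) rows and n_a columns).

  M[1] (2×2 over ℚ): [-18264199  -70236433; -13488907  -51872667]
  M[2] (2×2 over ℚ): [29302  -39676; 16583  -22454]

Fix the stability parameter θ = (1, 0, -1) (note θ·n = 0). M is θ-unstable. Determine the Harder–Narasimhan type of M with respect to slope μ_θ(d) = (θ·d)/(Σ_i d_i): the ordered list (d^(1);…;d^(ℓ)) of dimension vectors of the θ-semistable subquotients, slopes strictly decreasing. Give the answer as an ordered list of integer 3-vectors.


Barcode: M ≅ I[1,2], I[1,3], I[3,3]. HN layers by μ_θ (3 steps, strictly decreasing):
  μ^(1)=1/2; μ^(2)=0; μ^(3)=-1

((1, 1, 0); (1, 1, 1); (0, 0, 1))


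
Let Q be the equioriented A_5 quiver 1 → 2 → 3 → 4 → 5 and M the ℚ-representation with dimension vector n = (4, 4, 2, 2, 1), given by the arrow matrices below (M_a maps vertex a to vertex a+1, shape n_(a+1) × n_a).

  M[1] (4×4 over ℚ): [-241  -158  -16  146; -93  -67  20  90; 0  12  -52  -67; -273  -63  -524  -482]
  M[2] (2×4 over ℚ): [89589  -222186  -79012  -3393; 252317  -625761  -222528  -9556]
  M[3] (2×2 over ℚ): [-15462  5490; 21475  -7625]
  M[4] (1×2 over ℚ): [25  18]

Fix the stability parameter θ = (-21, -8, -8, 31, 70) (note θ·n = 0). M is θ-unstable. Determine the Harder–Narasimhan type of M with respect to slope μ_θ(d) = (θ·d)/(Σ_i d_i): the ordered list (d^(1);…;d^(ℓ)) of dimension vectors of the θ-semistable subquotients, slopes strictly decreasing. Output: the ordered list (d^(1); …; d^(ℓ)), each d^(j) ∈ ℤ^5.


Interval decomposition of M: I[1,1], I[1,2], I[1,3], I[1,4], I[2,2], I[4,5].
HN type (ℓ=4): μ^(1)=70; μ^(2)=31; μ^(3)=-8; μ^(4)=-21

((0, 0, 0, 0, 1); (0, 0, 0, 2, 0); (0, 4, 2, 0, 0); (4, 0, 0, 0, 0))


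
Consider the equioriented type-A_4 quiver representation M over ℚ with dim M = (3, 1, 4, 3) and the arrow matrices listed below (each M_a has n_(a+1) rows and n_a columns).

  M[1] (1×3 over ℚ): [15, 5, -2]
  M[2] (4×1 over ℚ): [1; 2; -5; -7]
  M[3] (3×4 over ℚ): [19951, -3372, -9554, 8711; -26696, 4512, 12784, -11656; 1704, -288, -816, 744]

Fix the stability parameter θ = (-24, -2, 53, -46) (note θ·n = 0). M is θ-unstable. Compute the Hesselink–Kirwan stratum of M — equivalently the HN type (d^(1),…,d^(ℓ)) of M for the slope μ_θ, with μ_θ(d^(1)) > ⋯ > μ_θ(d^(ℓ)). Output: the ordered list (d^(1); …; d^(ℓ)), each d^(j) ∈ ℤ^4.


Interval decomposition of M: I[1,1]^2, I[1,3], I[3,3]^2, I[3,4], I[4,4]^2.
HN type (ℓ=5): μ^(1)=53; μ^(2)=7/2; μ^(3)=-2; μ^(4)=-24; μ^(5)=-46

((0, 0, 3, 0); (0, 0, 1, 1); (0, 1, 0, 0); (3, 0, 0, 0); (0, 0, 0, 2))


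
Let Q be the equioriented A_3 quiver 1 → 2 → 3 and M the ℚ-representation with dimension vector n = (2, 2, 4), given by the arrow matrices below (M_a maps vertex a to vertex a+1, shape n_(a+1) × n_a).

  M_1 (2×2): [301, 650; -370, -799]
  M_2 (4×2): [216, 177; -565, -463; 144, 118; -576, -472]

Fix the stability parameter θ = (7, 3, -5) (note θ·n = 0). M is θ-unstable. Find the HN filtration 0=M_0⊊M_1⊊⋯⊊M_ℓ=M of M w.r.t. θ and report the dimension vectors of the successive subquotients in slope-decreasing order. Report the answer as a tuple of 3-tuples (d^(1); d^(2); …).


Interval decomposition of M: I[1,3]^2, I[3,3]^2.
HN type (ℓ=2): μ^(1)=5/3; μ^(2)=-5

((2, 2, 2); (0, 0, 2))


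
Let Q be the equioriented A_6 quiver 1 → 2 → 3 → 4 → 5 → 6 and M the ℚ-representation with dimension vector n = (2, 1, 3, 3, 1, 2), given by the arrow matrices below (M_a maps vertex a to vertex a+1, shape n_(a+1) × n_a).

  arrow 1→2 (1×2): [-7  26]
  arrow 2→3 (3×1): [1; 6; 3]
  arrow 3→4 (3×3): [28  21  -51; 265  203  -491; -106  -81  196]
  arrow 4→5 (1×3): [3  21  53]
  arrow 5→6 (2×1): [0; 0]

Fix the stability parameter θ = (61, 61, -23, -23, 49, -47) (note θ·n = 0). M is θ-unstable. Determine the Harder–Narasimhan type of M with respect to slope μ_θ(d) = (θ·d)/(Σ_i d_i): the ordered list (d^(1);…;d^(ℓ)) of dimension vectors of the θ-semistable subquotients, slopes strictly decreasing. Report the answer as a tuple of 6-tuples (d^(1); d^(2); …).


Interval decomposition of M: I[1,1], I[1,5], I[3,4]^2, I[6,6]^2.
HN type (ℓ=5): μ^(1)=61; μ^(2)=49; μ^(3)=19; μ^(4)=-23; μ^(5)=-47

((1, 0, 0, 0, 0, 0); (0, 0, 0, 0, 1, 0); (1, 1, 1, 1, 0, 0); (0, 0, 2, 2, 0, 0); (0, 0, 0, 0, 0, 2))


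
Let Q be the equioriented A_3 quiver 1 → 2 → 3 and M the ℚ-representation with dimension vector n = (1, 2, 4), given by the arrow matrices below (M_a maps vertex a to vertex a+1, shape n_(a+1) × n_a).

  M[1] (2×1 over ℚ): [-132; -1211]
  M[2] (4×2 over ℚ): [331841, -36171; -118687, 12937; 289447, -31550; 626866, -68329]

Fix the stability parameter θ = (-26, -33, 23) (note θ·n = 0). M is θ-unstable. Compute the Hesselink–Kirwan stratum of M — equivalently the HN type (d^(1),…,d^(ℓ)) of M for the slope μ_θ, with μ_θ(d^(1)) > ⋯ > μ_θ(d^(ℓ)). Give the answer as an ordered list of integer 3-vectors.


Barcode: M ≅ I[1,3], I[2,3], I[3,3]^2. HN layers by μ_θ (3 steps, strictly decreasing):
  μ^(1)=23; μ^(2)=-59/2; μ^(3)=-33

((0, 0, 4); (1, 1, 0); (0, 1, 0))


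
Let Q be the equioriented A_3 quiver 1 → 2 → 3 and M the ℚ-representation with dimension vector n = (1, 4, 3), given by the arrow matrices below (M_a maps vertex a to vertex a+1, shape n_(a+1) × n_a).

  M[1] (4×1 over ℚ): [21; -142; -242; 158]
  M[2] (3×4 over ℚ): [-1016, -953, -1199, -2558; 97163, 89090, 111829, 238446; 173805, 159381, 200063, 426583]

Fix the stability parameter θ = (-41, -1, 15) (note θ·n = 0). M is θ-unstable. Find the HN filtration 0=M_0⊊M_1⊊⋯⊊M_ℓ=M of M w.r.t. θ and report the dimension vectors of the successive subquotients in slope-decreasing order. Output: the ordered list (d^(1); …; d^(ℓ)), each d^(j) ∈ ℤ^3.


Barcode: M ≅ I[1,3], I[2,2], I[2,3]^2. HN layers by μ_θ (3 steps, strictly decreasing):
  μ^(1)=15; μ^(2)=-1; μ^(3)=-41

((0, 0, 3); (0, 4, 0); (1, 0, 0))


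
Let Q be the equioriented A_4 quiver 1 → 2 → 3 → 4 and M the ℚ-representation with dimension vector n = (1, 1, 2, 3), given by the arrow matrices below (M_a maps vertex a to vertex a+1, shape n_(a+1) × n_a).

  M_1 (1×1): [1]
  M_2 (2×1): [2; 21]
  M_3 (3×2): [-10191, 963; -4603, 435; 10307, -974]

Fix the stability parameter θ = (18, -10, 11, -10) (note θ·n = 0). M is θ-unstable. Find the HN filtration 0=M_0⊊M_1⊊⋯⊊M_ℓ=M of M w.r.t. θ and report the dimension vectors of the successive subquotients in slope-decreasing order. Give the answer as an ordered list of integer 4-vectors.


Interval decomposition of M: I[1,4], I[3,4], I[4,4].
HN type (ℓ=3): μ^(1)=9/4; μ^(2)=1/2; μ^(3)=-10

((1, 1, 1, 1); (0, 0, 1, 1); (0, 0, 0, 1))


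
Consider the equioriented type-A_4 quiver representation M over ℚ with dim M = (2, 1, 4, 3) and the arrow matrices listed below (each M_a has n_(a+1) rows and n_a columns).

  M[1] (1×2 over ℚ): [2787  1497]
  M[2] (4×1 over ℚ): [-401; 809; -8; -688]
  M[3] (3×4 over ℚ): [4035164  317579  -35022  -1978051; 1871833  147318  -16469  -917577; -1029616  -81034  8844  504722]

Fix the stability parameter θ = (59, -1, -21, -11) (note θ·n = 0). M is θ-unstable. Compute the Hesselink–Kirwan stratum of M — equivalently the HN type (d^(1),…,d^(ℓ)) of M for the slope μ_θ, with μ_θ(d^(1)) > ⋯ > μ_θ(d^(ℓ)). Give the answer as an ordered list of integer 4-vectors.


Via rank(M_{q-1}∘⋯∘M_p): M ≅ I[1,1], I[1,4], I[3,3]^2, I[3,4], I[4,4].
μ_θ-semistable layers: μ^(1)=59; μ^(2)=13/2; μ^(3)=-11; μ^(4)=-21

((1, 0, 0, 0); (1, 1, 1, 1); (0, 0, 0, 2); (0, 0, 3, 0))


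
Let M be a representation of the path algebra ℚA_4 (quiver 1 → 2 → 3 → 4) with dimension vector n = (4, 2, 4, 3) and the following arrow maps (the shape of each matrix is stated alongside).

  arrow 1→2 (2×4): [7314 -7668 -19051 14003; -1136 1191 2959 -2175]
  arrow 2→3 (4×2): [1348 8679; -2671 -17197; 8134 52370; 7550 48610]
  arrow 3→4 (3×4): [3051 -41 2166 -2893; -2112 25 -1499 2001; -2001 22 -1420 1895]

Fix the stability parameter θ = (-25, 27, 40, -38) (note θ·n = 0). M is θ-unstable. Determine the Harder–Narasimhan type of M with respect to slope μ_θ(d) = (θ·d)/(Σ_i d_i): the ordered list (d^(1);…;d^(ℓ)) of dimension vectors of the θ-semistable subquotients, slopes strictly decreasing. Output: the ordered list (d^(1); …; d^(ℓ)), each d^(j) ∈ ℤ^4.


Via rank(M_{q-1}∘⋯∘M_p): M ≅ I[1,1]^2, I[1,4]^2, I[3,3], I[3,4].
μ_θ-semistable layers: μ^(1)=40; μ^(2)=29/3; μ^(3)=1; μ^(4)=-25

((0, 0, 1, 0); (0, 2, 2, 2); (0, 0, 1, 1); (4, 0, 0, 0))


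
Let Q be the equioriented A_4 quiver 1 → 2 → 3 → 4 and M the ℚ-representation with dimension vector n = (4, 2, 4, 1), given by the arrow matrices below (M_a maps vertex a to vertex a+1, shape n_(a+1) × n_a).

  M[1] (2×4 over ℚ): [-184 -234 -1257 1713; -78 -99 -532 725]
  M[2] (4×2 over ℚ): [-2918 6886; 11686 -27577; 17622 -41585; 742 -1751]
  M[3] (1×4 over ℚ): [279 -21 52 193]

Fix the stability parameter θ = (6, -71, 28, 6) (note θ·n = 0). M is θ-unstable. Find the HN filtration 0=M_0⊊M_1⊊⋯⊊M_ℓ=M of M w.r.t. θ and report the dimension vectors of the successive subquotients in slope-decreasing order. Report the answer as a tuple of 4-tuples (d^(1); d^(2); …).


Via rank(M_{q-1}∘⋯∘M_p): M ≅ I[1,1]^2, I[1,3], I[1,4], I[3,3]^2.
μ_θ-semistable layers: μ^(1)=28; μ^(2)=17; μ^(3)=6; μ^(4)=-65/2

((0, 0, 3, 0); (0, 0, 1, 1); (2, 0, 0, 0); (2, 2, 0, 0))


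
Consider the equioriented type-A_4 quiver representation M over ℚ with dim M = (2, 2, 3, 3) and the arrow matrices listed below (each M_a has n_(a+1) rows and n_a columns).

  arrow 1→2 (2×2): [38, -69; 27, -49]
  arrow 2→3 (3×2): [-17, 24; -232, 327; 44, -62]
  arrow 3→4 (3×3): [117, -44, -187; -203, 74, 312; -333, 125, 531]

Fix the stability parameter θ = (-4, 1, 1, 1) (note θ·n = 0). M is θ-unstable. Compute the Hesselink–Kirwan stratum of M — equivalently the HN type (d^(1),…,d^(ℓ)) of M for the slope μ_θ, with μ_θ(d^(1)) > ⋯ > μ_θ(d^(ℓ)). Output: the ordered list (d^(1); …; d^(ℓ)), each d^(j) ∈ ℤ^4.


Interval decomposition of M: I[1,4]^2, I[3,4].
HN type (ℓ=2): μ^(1)=1; μ^(2)=-4

((0, 2, 3, 3); (2, 0, 0, 0))


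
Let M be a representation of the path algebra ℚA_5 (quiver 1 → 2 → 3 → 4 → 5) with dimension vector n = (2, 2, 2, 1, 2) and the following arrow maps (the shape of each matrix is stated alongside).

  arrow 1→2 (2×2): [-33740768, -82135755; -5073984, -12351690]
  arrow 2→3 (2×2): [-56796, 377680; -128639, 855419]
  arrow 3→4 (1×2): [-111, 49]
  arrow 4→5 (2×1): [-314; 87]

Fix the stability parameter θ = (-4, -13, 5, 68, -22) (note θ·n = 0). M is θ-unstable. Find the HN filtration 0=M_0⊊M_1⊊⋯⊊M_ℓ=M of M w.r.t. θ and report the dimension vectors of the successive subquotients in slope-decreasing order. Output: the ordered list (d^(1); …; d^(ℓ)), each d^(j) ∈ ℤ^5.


Via rank(M_{q-1}∘⋯∘M_p): M ≅ I[1,1], I[1,5], I[2,3], I[5,5].
μ_θ-semistable layers: μ^(1)=23; μ^(2)=5; μ^(3)=-4; μ^(4)=-17/2; μ^(5)=-13; μ^(6)=-22

((0, 0, 0, 1, 1); (0, 0, 2, 0, 0); (1, 0, 0, 0, 0); (1, 1, 0, 0, 0); (0, 1, 0, 0, 0); (0, 0, 0, 0, 1))


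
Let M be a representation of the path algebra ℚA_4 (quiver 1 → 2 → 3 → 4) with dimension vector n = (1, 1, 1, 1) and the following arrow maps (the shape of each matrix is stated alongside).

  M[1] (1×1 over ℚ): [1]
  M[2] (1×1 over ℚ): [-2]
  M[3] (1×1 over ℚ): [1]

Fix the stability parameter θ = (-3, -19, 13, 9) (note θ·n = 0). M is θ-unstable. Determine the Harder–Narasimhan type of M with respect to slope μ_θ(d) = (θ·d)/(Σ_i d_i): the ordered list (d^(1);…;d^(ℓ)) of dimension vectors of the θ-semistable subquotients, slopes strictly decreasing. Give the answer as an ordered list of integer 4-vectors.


Via rank(M_{q-1}∘⋯∘M_p): M ≅ I[1,4].
μ_θ-semistable layers: μ^(1)=11; μ^(2)=-11

((0, 0, 1, 1); (1, 1, 0, 0))


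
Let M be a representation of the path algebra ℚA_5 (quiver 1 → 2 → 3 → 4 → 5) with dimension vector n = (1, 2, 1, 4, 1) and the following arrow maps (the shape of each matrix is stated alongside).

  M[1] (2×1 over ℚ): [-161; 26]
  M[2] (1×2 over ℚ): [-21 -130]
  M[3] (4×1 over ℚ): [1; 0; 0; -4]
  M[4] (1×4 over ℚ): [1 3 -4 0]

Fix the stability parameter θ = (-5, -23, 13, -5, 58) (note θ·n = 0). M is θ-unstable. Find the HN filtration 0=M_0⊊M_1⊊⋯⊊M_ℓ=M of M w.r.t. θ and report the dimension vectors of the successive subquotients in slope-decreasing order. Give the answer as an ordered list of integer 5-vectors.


Interval decomposition of M: I[1,5], I[2,2], I[4,4]^3.
HN type (ℓ=5): μ^(1)=58; μ^(2)=4; μ^(3)=-5; μ^(4)=-14; μ^(5)=-23

((0, 0, 0, 0, 1); (0, 0, 1, 1, 0); (0, 0, 0, 3, 0); (1, 1, 0, 0, 0); (0, 1, 0, 0, 0))


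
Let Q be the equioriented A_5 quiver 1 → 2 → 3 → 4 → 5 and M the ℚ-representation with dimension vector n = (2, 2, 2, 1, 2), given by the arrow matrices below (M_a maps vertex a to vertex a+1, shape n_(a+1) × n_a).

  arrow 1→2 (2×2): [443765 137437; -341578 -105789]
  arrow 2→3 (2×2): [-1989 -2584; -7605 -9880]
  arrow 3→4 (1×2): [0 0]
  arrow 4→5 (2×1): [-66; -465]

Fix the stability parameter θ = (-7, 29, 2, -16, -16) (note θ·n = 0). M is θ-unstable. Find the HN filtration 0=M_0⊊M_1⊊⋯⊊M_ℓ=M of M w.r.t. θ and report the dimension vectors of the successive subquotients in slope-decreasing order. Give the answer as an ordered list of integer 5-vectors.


Interval decomposition of M: I[1,2], I[1,3], I[3,3], I[4,5], I[5,5].
HN type (ℓ=5): μ^(1)=29; μ^(2)=31/2; μ^(3)=2; μ^(4)=-7; μ^(5)=-16

((0, 1, 0, 0, 0); (0, 1, 1, 0, 0); (0, 0, 1, 0, 0); (2, 0, 0, 0, 0); (0, 0, 0, 1, 2))


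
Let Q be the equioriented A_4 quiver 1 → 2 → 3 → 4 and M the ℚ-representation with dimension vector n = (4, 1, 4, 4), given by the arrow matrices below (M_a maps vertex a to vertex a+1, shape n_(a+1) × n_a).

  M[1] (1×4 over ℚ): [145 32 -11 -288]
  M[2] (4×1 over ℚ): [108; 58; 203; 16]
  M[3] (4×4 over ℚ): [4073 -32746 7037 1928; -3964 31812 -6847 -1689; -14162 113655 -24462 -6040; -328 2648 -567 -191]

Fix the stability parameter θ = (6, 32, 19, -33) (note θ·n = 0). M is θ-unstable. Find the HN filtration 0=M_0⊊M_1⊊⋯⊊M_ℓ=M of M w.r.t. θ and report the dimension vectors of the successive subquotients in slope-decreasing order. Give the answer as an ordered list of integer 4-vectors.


Interval decomposition of M: I[1,1]^3, I[1,4], I[3,4]^3.
HN type (ℓ=2): μ^(1)=6; μ^(2)=-7

((4, 1, 1, 1); (0, 0, 3, 3))


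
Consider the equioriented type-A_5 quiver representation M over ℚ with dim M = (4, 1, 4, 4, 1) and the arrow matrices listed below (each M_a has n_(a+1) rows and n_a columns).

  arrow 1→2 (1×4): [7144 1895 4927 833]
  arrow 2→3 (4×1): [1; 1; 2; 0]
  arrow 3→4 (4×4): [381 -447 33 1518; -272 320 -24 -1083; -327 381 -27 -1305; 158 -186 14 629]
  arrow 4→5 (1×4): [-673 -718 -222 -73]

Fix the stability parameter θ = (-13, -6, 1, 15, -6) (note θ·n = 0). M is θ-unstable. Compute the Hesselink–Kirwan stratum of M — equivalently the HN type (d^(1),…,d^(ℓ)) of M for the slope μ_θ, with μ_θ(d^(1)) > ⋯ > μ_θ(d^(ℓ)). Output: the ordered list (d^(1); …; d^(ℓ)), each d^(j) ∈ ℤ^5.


Interval decomposition of M: I[1,1]^3, I[1,3], I[3,3], I[3,4], I[3,5], I[4,4]^2.
HN type (ℓ=5): μ^(1)=15; μ^(2)=9/2; μ^(3)=1; μ^(4)=-6; μ^(5)=-13

((0, 0, 0, 3, 0); (0, 0, 0, 1, 1); (0, 0, 4, 0, 0); (0, 1, 0, 0, 0); (4, 0, 0, 0, 0))


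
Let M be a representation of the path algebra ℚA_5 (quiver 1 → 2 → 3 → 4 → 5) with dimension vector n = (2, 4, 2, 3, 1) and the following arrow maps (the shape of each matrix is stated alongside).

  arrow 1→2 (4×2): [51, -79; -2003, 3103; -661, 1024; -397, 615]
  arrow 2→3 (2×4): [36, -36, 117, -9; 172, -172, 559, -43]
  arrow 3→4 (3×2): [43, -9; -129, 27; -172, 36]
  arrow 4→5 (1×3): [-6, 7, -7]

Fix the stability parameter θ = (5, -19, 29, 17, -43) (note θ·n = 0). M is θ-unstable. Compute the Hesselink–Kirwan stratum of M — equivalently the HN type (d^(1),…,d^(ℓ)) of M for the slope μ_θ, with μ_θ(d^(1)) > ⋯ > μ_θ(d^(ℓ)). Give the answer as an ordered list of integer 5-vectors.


Barcode: M ≅ I[1,2], I[1,3], I[2,2]^2, I[3,5], I[4,4]^2. HN layers by μ_θ (5 steps, strictly decreasing):
  μ^(1)=29; μ^(2)=17; μ^(3)=1; μ^(4)=-7; μ^(5)=-19

((0, 0, 1, 0, 0); (0, 0, 0, 2, 0); (0, 0, 1, 1, 1); (2, 2, 0, 0, 0); (0, 2, 0, 0, 0))
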